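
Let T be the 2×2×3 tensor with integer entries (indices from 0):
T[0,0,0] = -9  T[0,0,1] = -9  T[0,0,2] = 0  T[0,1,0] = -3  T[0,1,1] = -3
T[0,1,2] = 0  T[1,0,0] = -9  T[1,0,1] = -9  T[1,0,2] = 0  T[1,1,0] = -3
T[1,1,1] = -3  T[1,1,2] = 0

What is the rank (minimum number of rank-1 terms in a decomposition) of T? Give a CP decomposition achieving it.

rank(T) = 1

Lower bound: T ≠ 0 (e.g. T[0,0,0] = -9), so rank(T) ≥ 1.
Upper bound: if T = a ∘ b ∘ c then every fibre of T is a multiple of the corresponding factor, so read the factors off the fibres through the nonzero entry T[0,0,0] = -9.
The mode-1 fibre T[:,0,0] = [-9, -9] gives a = [1, 1] (primitive direction); the mode-2 fibre T[0,:,0] = [-9, -3] gives b = [3, 1]; then c[k] = T[0,0,k] / (a[0]·b[0]) = [-9, -9, 0] / 3 = [-3, -3, 0].
Expanding [1, 1] ∘ [3, 1] ∘ [-3, -3, 0] reproduces all 12 entries of T, so T = [1, 1] ∘ [3, 1] ∘ [-3, -3, 0] and rank(T) ≤ 1.
These bounds meet, so rank(T) = 1.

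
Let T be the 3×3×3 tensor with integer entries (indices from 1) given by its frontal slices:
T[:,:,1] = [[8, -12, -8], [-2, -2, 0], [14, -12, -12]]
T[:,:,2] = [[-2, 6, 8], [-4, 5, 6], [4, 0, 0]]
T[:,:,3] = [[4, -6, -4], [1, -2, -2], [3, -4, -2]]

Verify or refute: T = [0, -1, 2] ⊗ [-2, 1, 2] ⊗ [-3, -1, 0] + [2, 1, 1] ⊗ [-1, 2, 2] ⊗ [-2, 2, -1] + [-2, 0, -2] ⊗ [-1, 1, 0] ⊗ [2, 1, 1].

No

Reconstruct entry (2,1,1) from the claimed factors: Σₗ aₗ[2]bₗ[1]cₗ[1] = (-1)·(-2)·(-3) + (1)·(-1)·(-2) + (0)·(-1)·(2) = -4, but T[2,1,1] = -2. The claim is false.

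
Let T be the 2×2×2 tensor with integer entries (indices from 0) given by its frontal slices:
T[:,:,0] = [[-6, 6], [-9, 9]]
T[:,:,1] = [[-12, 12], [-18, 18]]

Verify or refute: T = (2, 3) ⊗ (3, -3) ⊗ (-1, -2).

Reconstruct entrywise from the claimed factors. For example, T[1,1,1] = 18 and Σₗ aₗ[1]bₗ[1]cₗ[1] = (3)·(-3)·(-2) = 18; checking all 8 entries, every one matches. The claim holds.

Yes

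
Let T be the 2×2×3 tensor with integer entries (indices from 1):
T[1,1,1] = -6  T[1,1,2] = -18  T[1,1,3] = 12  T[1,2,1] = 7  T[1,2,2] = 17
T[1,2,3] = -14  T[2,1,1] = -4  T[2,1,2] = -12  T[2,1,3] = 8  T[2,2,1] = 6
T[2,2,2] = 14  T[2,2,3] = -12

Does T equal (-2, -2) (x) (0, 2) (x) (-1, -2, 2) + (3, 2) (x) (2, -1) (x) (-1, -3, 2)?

Reconstruct entrywise from the claimed factors. For example, T[1,2,2] = 17 and Σₗ aₗ[1]bₗ[2]cₗ[2] = (-2)·(2)·(-2) + (3)·(-1)·(-3) = 17; checking all 12 entries, every one matches. The claim holds.

Yes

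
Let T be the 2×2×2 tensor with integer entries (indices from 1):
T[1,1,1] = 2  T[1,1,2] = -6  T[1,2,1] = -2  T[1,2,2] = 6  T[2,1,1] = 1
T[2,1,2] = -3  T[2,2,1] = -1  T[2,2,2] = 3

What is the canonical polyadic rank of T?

Lower bound: T ≠ 0 (e.g. T[1,1,1] = 2), so rank(T) ≥ 1.
Upper bound: if T = a ⊗ b ⊗ c then every fibre of T is a multiple of the corresponding factor, so read the factors off the fibres through the nonzero entry T[1,1,1] = 2.
The mode-1 fibre T[:,1,1] = [2, 1] gives a = [2, 1] (primitive direction); the mode-2 fibre T[1,:,1] = [2, -2] gives b = [1, -1]; then c[k] = T[1,1,k] / (a[1]·b[1]) = [2, -6] / 2 = [1, -3].
Expanding [2, 1] ⊗ [1, -1] ⊗ [1, -3] reproduces all 8 entries of T, so T = [2, 1] ⊗ [1, -1] ⊗ [1, -3] and rank(T) ≤ 1.
These bounds meet, so rank(T) = 1.
Check entry T[2,1,1] = 1: (1)·(1)·(1) = 1.

1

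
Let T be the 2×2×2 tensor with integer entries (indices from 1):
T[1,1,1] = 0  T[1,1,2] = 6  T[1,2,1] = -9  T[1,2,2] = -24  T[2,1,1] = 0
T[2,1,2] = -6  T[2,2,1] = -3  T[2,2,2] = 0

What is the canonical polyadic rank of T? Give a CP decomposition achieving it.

rank(T) = 2

Lower bound: the mode-3 unfolding of T (rows indexed by k, columns by (i,j) = (1,1), (1,2), (2,1), (2,2)) is [[0, -9, 0, -3], [6, -24, -6, 0]].
There the 2×2 minor on rows k ∈ {1, 2}, columns (i,j) ∈ {(1,1), (1,2)} is det [[0, -9], [6, -24]] = 54 ≠ 0, so this unfolding has rank ≥ 2; CP rank is at least every unfolding rank, so rank(T) ≥ 2. (This is only a lower bound: in general the CP rank may exceed every unfolding rank, so we still need to exhibit 2 rank-1 terms summing to T.)
Upper bound — finding two terms. Write S_k = T[:,:,k] for the frontal slices: S₁ = [[0, -9], [0, -3]], S₂ = [[6, -24], [-6, 0]].
If T = a₁ ⊗ b₁ ⊗ c₁ + a₂ ⊗ b₂ ⊗ c₂ then each S_k = c₁[k]·a₁b₁ᵀ + c₂[k]·a₂b₂ᵀ. S₁ and S₂ are linearly independent, so a₁b₁ᵀ and a₂b₂ᵀ must span the same plane of matrices: they are the rank-1 matrices of the form x·S₁ + y·S₂.
det(x·S₁ + y·S₂) is −72·xy − 144·y² = (-72)·(x + 2·y)(y), vanishing at (x:y) = (2:-1) and (1:0).
M₁ = 2·S₁ − S₂ = [[-6, 6], [6, -6]] = (-6)·[1, -1][1, -1]ᵀ and M₂ = S₁ = [[0, -9], [0, -3]] = (-3)·[3, 1][0, 1]ᵀ, so take a₁ = [1, -1], b₁ = [1, -1], a₂ = [3, 1], b₂ = [0, 1].
Each slice is an integer combination of E₁ = a₁b₁ᵀ and E₂ = a₂b₂ᵀ: S₁ = −3·E₂, S₂ = 6·E₁ − 6·E₂; reading off coefficients, c₁ = [0, 6] and c₂ = [-3, -6].
Hence T = [1, -1] ⊗ [1, -1] ⊗ [0, 6] + [3, 1] ⊗ [0, 1] ⊗ [-3, -6], so rank(T) ≤ 2.
These bounds meet, so rank(T) = 2.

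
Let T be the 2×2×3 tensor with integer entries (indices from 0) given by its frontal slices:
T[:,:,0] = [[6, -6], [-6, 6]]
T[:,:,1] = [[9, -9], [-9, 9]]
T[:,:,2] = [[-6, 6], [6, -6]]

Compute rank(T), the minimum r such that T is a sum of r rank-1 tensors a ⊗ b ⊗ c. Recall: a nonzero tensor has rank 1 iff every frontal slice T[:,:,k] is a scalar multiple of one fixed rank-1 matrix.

1

Lower bound: T ≠ 0 (e.g. T[0,0,0] = 6), so rank(T) ≥ 1.
Upper bound: if T = a ⊗ b ⊗ c then every fibre of T is a multiple of the corresponding factor, so read the factors off the fibres through the nonzero entry T[0,0,0] = 6.
The mode-1 fibre T[:,0,0] = [6, -6] gives a = [1, -1] (primitive direction); the mode-2 fibre T[0,:,0] = [6, -6] gives b = [1, -1]; then c[k] = T[0,0,k] / (a[0]·b[0]) = [6, 9, -6] / 1 = [6, 9, -6].
Expanding [1, -1] ⊗ [1, -1] ⊗ [6, 9, -6] reproduces all 12 entries of T, so T = [1, -1] ⊗ [1, -1] ⊗ [6, 9, -6] and rank(T) ≤ 1.
These bounds meet, so rank(T) = 1.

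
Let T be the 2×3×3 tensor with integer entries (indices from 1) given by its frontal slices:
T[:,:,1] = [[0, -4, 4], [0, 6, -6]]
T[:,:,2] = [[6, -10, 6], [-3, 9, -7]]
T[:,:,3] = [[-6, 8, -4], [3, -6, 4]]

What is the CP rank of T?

Lower bound: in the mode-2 unfolding of T (rows indexed by j, columns by (i,k)) the 2×2 minor on rows j ∈ {1, 2}, columns (i,k) ∈ {(1,1), (1,2)} is det [[0, 6], [-4, -10]] = 24 ≠ 0, so that unfolding has rank ≥ 2 and hence rank(T) ≥ 2 (CP rank is at least every unfolding rank, though it can be larger).
Upper bound: with S_k = T[:,:,k], the two rank-1 terms a₁b₁ᵀ, a₂b₂ᵀ are the rank-1 members of the pencil x·S₁ + y·S₂.
The 2×2 minor of x·S₁ + y·S₂ on rows {1,2}, columns {1,2} is 24·xy + 24·y² = 24·(y)(x + y), vanishing at (x:y) = (1:0) and (1:-1).
M₁ = S₁ = [[0, -4, 4], [0, 6, -6]] = (-2)·(2, -3)(0, 1, -1)ᵀ and M₂ = S₁ − S₂ = [[-6, 6, -2], [3, -3, 1]] = −(2, -1)(3, -3, 1)ᵀ, so take a₁ = (2, -3), b₁ = (0, 1, -1), a₂ = (2, -1), b₂ = (3, -3, 1).
Each slice is an integer combination of E₁ = a₁b₁ᵀ and E₂ = a₂b₂ᵀ: S₁ = −2·E₁, S₂ = −2·E₁ + E₂, S₃ = E₁ − E₂; reading off coefficients, c₁ = (-2, -2, 1) and c₂ = (0, 1, -1).
Hence T = (2, -3) ⊗ (0, 1, -1) ⊗ (-2, -2, 1) + (2, -1) ⊗ (3, -3, 1) ⊗ (0, 1, -1), so rank(T) ≤ 2.
These bounds meet, so rank(T) = 2.

2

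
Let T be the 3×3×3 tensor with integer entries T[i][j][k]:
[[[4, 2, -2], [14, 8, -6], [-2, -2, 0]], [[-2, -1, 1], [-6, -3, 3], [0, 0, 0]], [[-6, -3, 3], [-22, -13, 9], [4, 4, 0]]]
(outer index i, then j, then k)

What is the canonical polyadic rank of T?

Lower bound: the mode-3 unfolding of T (rows indexed by k, columns by (i,j) = (0,0), (0,1), (0,2), (1,0), (1,1), (1,2), (2,0), (2,1), (2,2)) is [[4, 14, -2, -2, -6, 0, -6, -22, 4], [2, 8, -2, -1, -3, 0, -3, -13, 4], [-2, -6, 0, 1, 3, 0, 3, 9, 0]].
There the 2×2 minor on rows k ∈ {0, 1}, columns (i,j) ∈ {(0,0), (0,1)} is det [[4, 14], [2, 8]] = 4 ≠ 0, so this unfolding has rank ≥ 2; CP rank is at least every unfolding rank, so rank(T) ≥ 2. (Flattening ranks never certify an upper bound on CP rank; for that we must actually write T with 2 rank-1 terms.)
Upper bound — finding two terms. Write S_k = T[:,:,k] for the frontal slices: S₀ = [[4, 14, -2], [-2, -6, 0], [-6, -22, 4]], S₁ = [[2, 8, -2], [-1, -3, 0], [-3, -13, 4]], S₂ = [[-2, -6, 0], [1, 3, 0], [3, 9, 0]].
If T = a₁ ∘ b₁ ∘ c₁ + a₂ ∘ b₂ ∘ c₂ then each S_k = c₁[k]·a₁b₁ᵀ + c₂[k]·a₂b₂ᵀ. S₀ and S₁ are linearly independent, so a₁b₁ᵀ and a₂b₂ᵀ must span the same plane of matrices: they are the rank-1 matrices of the form x·S₀ + y·S₁.
The 2×2 minor of x·S₀ + y·S₁ on rows {0,1}, columns {0,1} is 4·x² + 6·xy + 2·y² = 2·(x + y)(2·x + y), vanishing at (x:y) = (1:-1) and (1:-2).
M₁ = S₀ − S₁ = [[2, 6, 0], [-1, -3, 0], [-3, -9, 0]] = (2, -1, -3)(1, 3, 0)ᵀ and M₂ = S₀ − 2·S₁ = [[0, -2, 2], [0, 0, 0], [0, 4, -4]] = (-2)·(1, 0, -2)(0, 1, -1)ᵀ, so take a₁ = (2, -1, -3), b₁ = (1, 3, 0), a₂ = (1, 0, -2), b₂ = (0, 1, -1).
Each slice is an integer combination of E₁ = a₁b₁ᵀ and E₂ = a₂b₂ᵀ: S₀ = 2·E₁ + 2·E₂, S₁ = E₁ + 2·E₂, S₂ = −E₁; reading off coefficients, c₁ = (2, 1, -1) and c₂ = (2, 2, 0).
Hence T = (2, -1, -3) ∘ (1, 3, 0) ∘ (2, 1, -1) + (1, 0, -2) ∘ (0, 1, -1) ∘ (2, 2, 0), so rank(T) ≤ 2.
These bounds meet, so rank(T) = 2.

2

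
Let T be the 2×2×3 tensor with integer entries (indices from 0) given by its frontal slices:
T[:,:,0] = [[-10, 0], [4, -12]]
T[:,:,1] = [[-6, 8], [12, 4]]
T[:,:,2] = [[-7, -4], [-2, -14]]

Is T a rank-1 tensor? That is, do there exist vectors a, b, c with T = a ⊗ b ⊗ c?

The mode-1 unfolding of T (rows indexed by i, columns by (j,k) = (0,0), (0,1), (0,2), (1,0), (1,1), (1,2)) is [[-10, -6, -7, 0, 8, -4], [4, 12, -2, -12, 4, -14]].
There the 2×2 minor on rows i ∈ {0, 1}, columns (j,k) ∈ {(0,0), (0,1)} is det [[-10, -6], [4, 12]] = -96 ≠ 0, so this unfolding has rank ≥ 2; CP rank is at least every unfolding rank, so rank(T) ≥ 2.
In particular rank(T) ≥ 2 > 1, so T is not rank-1.

No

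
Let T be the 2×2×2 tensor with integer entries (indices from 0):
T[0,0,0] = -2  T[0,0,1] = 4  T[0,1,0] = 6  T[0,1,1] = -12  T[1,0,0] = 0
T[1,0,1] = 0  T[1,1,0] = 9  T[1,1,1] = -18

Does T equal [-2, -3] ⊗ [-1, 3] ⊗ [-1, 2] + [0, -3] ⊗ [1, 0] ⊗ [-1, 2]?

Reconstruct entrywise from the claimed factors. For example, T[0,1,1] = -12 and Σₗ aₗ[0]bₗ[1]cₗ[1] = (-2)·(3)·(2) + (0)·(0)·(2) = -12; checking all 8 entries, every one matches. The claim holds.

Yes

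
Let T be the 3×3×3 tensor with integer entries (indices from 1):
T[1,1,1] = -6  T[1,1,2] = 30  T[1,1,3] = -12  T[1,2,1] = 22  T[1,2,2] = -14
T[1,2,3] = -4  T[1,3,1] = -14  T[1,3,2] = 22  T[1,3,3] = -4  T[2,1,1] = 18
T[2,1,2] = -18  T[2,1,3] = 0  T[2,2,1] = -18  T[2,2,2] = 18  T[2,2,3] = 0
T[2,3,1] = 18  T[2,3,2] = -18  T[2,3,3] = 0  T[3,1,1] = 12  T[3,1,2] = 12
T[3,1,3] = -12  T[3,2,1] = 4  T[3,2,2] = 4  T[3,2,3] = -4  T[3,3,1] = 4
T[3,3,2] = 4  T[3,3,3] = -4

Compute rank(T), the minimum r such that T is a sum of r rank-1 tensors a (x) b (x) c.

2

Lower bound: the mode-3 unfolding of T (rows indexed by k, columns by (i,j) = (1,1), (1,2), (1,3), (2,1), (2,2), (2,3), (3,1), (3,2), (3,3)) is [[-6, 22, -14, 18, -18, 18, 12, 4, 4], [30, -14, 22, -18, 18, -18, 12, 4, 4], [-12, -4, -4, 0, 0, 0, -12, -4, -4]].
There the 2×2 minor on rows k ∈ {1, 2}, columns (i,j) ∈ {(1,1), (1,2)} is det [[-6, 22], [30, -14]] = -576 ≠ 0, so this unfolding has rank ≥ 2; CP rank is at least every unfolding rank, so rank(T) ≥ 2. (Flattening ranks never certify an upper bound on CP rank; for that we must actually write T with 2 rank-1 terms.)
Upper bound — finding two terms. Write S_k = T[:,:,k] for the frontal slices: S₁ = [[-6, 22, -14], [18, -18, 18], [12, 4, 4]], S₂ = [[30, -14, 22], [-18, 18, -18], [12, 4, 4]], S₃ = [[-12, -4, -4], [0, 0, 0], [-12, -4, -4]].
If T = a₁ (x) b₁ (x) c₁ + a₂ (x) b₂ (x) c₂ then each S_k = c₁[k]·a₁b₁ᵀ + c₂[k]·a₂b₂ᵀ. S₁ and S₂ are linearly independent, so a₁b₁ᵀ and a₂b₂ᵀ must span the same plane of matrices: they are the rank-1 matrices of the form x·S₁ + y·S₂.
The 2×2 minor of x·S₁ + y·S₂ on rows {1,2}, columns {1,2} is −288·x² + 288·y² = (-288)·(x − y)(x + y), vanishing at (x:y) = (1:1) and (1:-1).
M₁ = S₁ + S₂ = [[24, 8, 8], [0, 0, 0], [24, 8, 8]] = 8·[1, 0, 1][3, 1, 1]ᵀ and M₂ = S₁ − S₂ = [[-36, 36, -36], [36, -36, 36], [0, 0, 0]] = (-36)·[1, -1, 0][1, -1, 1]ᵀ, so take a₁ = [1, 0, 1], b₁ = [3, 1, 1], a₂ = [1, -1, 0], b₂ = [1, -1, 1].
Each slice is an integer combination of E₁ = a₁b₁ᵀ and E₂ = a₂b₂ᵀ: S₁ = 4·E₁ − 18·E₂, S₂ = 4·E₁ + 18·E₂, S₃ = −4·E₁; reading off coefficients, c₁ = [4, 4, -4] and c₂ = [-18, 18, 0].
Hence T = [1, 0, 1] (x) [3, 1, 1] (x) [4, 4, -4] + [1, -1, 0] (x) [1, -1, 1] (x) [-18, 18, 0], so rank(T) ≤ 2.
These bounds meet, so rank(T) = 2.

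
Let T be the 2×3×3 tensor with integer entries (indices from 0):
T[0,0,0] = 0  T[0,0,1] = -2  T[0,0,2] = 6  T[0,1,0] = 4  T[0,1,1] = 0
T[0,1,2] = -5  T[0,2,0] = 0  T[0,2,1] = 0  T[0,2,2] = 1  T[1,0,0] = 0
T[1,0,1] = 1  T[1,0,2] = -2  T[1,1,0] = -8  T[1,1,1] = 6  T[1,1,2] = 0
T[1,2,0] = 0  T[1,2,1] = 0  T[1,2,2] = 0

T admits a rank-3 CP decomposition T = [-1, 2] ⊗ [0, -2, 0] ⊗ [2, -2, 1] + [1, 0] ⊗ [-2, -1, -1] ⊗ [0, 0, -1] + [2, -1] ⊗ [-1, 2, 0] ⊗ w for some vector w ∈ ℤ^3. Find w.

w = [0, 1, -2]

Subtract the known terms from T to get the rank-1 residual R = [2, -1] ⊗ [-1, 2, 0] ⊗ w, so R[i,j,k] = a[i]·b[j]·w[k]. Pick indices with nonzero a[0]·b[0] = (2)·(-1) = -2. Only the fibre through (0,0,·) is needed: R[0,0,:] = T[0,0,:] − Σₗ aₗ[0]bₗ[0]cₗ = [0, -2, 6] − (-1)·(0)·[2, -2, 1] − (1)·(-2)·[0, 0, -1] = [0, -2, 4]. Then w[k] = R[0,0,k] / -2 for each k, giving w = [0, -2, 4] / -2 = [0, 1, -2].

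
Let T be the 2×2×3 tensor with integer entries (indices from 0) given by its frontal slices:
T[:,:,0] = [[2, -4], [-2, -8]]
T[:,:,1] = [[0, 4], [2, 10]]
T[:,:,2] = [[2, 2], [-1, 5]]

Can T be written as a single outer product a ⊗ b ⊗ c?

The mode-3 unfolding of T (rows indexed by k, columns by (i,j) = (0,0), (0,1), (1,0), (1,1)) is [[2, -4, -2, -8], [0, 4, 2, 10], [2, 2, -1, 5]].
There the 3×3 minor on rows k ∈ {0, 1, 2}, columns (i,j) ∈ {(0,0), (0,1), (1,0)} is det [[2, -4, -2], [0, 4, 2], [2, 2, -1]] = -16 ≠ 0, so this unfolding has rank ≥ 3; CP rank is at least every unfolding rank, so rank(T) ≥ 3.
In particular rank(T) ≥ 3 > 1, so T is not rank-1.

No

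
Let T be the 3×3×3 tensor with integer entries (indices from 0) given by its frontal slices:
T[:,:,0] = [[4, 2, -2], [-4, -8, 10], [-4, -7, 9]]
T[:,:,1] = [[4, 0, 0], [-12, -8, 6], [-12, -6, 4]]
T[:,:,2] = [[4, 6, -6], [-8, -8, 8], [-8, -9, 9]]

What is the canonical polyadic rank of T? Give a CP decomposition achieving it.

Lower bound: in the mode-3 unfolding of T (rows indexed by k, columns by (i,j)) the 3×3 minor on rows k ∈ {0, 1, 2}, columns (i,j) ∈ {(0,0), (0,1), (1,0)} is det [[4, 2, -4], [4, 0, -12], [4, 6, -8]] = 160 ≠ 0, so that unfolding has rank ≥ 3 and hence rank(T) ≥ 3 (CP rank is at least every unfolding rank, though it can be larger).
Upper bound: T is a sum of 3 rank-1 terms, T = [0, 1, 1] ⊗ [2, 0, 1] ⊗ [2, -2, 0] + [1, -2, -2] ⊗ [1, 1, -1] ⊗ [4, 4, 4] + [2, 0, -1] ⊗ [0, 1, -1] ⊗ [-1, -2, 1] (one valid choice — decompositions are not unique — normalised so each a, b is primitive with positive first nonzero entry; check it by expanding all entries), so rank(T) ≤ 3.
These bounds meet, so rank(T) = 3.

rank(T) = 3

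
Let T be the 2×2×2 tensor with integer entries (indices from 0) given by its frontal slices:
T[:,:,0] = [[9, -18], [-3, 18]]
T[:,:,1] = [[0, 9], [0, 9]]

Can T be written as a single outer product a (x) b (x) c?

The mode-2 unfolding of T (rows indexed by j, columns by (i,k) = (0,0), (0,1), (1,0), (1,1)) is [[9, 0, -3, 0], [-18, 9, 18, 9]].
There the 2×2 minor on rows j ∈ {0, 1}, columns (i,k) ∈ {(0,0), (0,1)} is det [[9, 0], [-18, 9]] = 81 ≠ 0, so this unfolding has rank ≥ 2; CP rank is at least every unfolding rank, so rank(T) ≥ 2.
In particular rank(T) ≥ 2 > 1, so T is not rank-1.

No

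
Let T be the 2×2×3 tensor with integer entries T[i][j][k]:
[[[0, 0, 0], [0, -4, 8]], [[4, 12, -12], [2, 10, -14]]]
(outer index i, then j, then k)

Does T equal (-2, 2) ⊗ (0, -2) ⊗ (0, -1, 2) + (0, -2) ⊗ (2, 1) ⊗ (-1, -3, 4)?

Reconstruct entry (1,0,2) from the claimed factors: Σₗ aₗ[1]bₗ[0]cₗ[2] = (2)·(0)·(2) + (-2)·(2)·(4) = -16, but T[1,0,2] = -12. The claim is false.

No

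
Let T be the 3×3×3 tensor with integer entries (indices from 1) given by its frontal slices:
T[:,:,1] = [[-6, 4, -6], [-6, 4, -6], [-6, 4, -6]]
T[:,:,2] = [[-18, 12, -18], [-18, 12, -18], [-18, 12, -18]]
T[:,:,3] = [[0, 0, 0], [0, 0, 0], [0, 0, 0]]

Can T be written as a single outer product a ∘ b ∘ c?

Yes

If T = a ∘ b ∘ c then every fibre of T is a multiple of the corresponding factor, so read the factors off the fibres through the nonzero entry T[1,1,1] = -6.
The mode-1 fibre T[:,1,1] = [-6, -6, -6] gives a = [1, 1, 1] (primitive direction); the mode-2 fibre T[1,:,1] = [-6, 4, -6] gives b = [3, -2, 3]; then c[k] = T[1,1,k] / (a[1]·b[1]) = [-6, -18, 0] / 3 = [-2, -6, 0].
Expanding [1, 1, 1] ∘ [3, -2, 3] ∘ [-2, -6, 0] reproduces all 27 entries of T, so T = [1, 1, 1] ∘ [3, -2, 3] ∘ [-2, -6, 0] and rank(T) ≤ 1.
Equivalently every frontal slice T[:,:,k] is c[k] times the rank-1 matrix [1, 1, 1] ∘ [3, -2, 3]. So T has rank 1 (it is nonzero).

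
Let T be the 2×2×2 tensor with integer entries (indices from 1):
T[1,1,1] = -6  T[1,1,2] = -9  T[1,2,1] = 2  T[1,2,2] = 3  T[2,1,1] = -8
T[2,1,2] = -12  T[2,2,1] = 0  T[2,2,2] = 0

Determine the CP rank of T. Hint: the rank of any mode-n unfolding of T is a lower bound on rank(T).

2

Lower bound: the mode-1 unfolding of T (rows indexed by i, columns by (j,k) = (1,1), (1,2), (2,1), (2,2)) is [[-6, -9, 2, 3], [-8, -12, 0, 0]].
There the 2×2 minor on rows i ∈ {1, 2}, columns (j,k) ∈ {(1,1), (2,1)} is det [[-6, 2], [-8, 0]] = 16 ≠ 0, so this unfolding has rank ≥ 2; CP rank is at least every unfolding rank, so rank(T) ≥ 2. (Unfolding ranks only ever bound the CP rank from below — rank(T) can be strictly larger than all of them — so the matching upper bound has to come from an explicit 2-term decomposition.)
Upper bound — finding two terms. Every mode-3 slice of T is a multiple of one matrix: T[:,:,k] = c[k]·M with c = [2, 3] and M = [[-3, 1], [-4, 0]] (rows indexed by i, columns by j). So it suffices to write M as a sum of two rank-1 matrices.
Splitting M by its rows (i = 1, 2), M = [1, 0][-3, 1]ᵀ + [0, 1][-4, 0]ᵀ.
Hence T = [1, 0] ⊗ [-3, 1] ⊗ [2, 3] + [0, 1] ⊗ [-4, 0] ⊗ [2, 3], so rank(T) ≤ 2.
These bounds meet, so rank(T) = 2.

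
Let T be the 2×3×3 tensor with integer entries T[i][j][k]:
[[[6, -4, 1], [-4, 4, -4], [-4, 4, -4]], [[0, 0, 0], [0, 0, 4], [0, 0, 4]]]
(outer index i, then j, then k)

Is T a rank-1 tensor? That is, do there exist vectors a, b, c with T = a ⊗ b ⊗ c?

The mode-3 unfolding of T (rows indexed by k, columns by (i,j) = (0,0), (0,1), (0,2), (1,0), (1,1), (1,2)) is [[6, -4, -4, 0, 0, 0], [-4, 4, 4, 0, 0, 0], [1, -4, -4, 0, 4, 4]].
There the 3×3 minor on rows k ∈ {0, 1, 2}, columns (i,j) ∈ {(0,0), (0,1), (1,1)} is det [[6, -4, 0], [-4, 4, 0], [1, -4, 4]] = 32 ≠ 0, so this unfolding has rank ≥ 3; CP rank is at least every unfolding rank, so rank(T) ≥ 3.
In particular rank(T) ≥ 3 > 1, so T is not rank-1.

No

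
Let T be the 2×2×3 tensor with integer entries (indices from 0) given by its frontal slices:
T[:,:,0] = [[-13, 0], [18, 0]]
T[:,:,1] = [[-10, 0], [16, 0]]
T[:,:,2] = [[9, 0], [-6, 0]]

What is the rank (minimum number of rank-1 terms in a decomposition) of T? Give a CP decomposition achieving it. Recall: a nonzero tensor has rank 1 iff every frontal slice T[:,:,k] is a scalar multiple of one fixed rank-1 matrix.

Lower bound: the mode-3 unfolding of T (rows indexed by k, columns by (i,j) = (0,0), (0,1), (1,0), (1,1)) is [[-13, 0, 18, 0], [-10, 0, 16, 0], [9, 0, -6, 0]].
There the 2×2 minor on rows k ∈ {0, 1}, columns (i,j) ∈ {(0,0), (1,0)} is det [[-13, 18], [-10, 16]] = -28 ≠ 0, so this unfolding has rank ≥ 2; CP rank is at least every unfolding rank, so rank(T) ≥ 2. (Unfolding ranks only ever bound the CP rank from below — rank(T) can be strictly larger than all of them — so the matching upper bound has to come from an explicit 2-term decomposition.)
Upper bound — finding two terms. Every mode-2 slice of T is a multiple of one matrix: T[:,j,:] = b[j]·M with b = [1, 0] and M = [[-13, -10, 9], [18, 16, -6]] (rows indexed by i, columns by k). So it suffices to write M as a sum of two rank-1 matrices.
Splitting M by its rows (i = 0, 1), M = [1, 0][-13, -10, 9]ᵀ + [0, 1][18, 16, -6]ᵀ.
Hence T = [1, 0] ⊗ [1, 0] ⊗ [-13, -10, 9] + [0, 1] ⊗ [1, 0] ⊗ [18, 16, -6], so rank(T) ≤ 2.
These bounds meet, so rank(T) = 2.

rank(T) = 2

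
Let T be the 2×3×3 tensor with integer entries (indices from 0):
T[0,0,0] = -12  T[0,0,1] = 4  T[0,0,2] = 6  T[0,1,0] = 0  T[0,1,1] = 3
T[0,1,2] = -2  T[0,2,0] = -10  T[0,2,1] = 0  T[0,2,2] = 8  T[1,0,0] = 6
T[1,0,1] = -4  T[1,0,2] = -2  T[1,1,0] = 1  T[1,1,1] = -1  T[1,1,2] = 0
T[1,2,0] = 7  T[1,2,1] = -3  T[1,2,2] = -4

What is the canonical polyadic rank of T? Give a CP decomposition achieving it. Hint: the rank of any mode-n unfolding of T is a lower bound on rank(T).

rank(T) = 3

Lower bound: the mode-3 unfolding of T (rows indexed by k, columns by (i,j) = (0,0), (0,1), (0,2), (1,0), (1,1), (1,2)) is [[-12, 0, -10, 6, 1, 7], [4, 3, 0, -4, -1, -3], [6, -2, 8, -2, 0, -4]].
There the 3×3 minor on rows k ∈ {0, 1, 2}, columns (i,j) ∈ {(0,0), (0,1), (0,2)} is det [[-12, 0, -10], [4, 3, 0], [6, -2, 8]] = -28 ≠ 0, so this unfolding has rank ≥ 3; CP rank is at least every unfolding rank, so rank(T) ≥ 3. (Unfolding ranks only ever bound the CP rank from below — rank(T) can be strictly larger than all of them — so the matching upper bound has to come from an explicit 3-term decomposition.)
Upper bound: T is a sum of 3 rank-1 terms, T = [1, -1] ⊗ [1, 0, 2] ⊗ [-4, 2, 2] + [1, 0] ⊗ [2, -1, 2] ⊗ [-2, -1, 2] + [2, -1] ⊗ [2, 1, -1] ⊗ [-1, 1, 0] (one valid choice — decompositions are not unique — normalised so each a, b is primitive with positive first nonzero entry; check it by expanding all entries), so rank(T) ≤ 3.
These bounds meet, so rank(T) = 3.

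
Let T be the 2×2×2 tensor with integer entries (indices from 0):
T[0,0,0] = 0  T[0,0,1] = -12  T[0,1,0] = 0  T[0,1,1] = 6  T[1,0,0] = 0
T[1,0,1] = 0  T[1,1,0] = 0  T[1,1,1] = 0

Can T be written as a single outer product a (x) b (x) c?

Yes

If T = a (x) b (x) c then every fibre of T is a multiple of the corresponding factor, so read the factors off the fibres through the nonzero entry T[0,0,1] = -12.
The mode-1 fibre T[:,0,1] = [-12, 0] gives a = [1, 0] (primitive direction); the mode-2 fibre T[0,:,1] = [-12, 6] gives b = [2, -1]; then c[k] = T[0,0,k] / (a[0]·b[0]) = [0, -12] / 2 = [0, -6].
Expanding [1, 0] (x) [2, -1] (x) [0, -6] reproduces all 8 entries of T, so T = [1, 0] (x) [2, -1] (x) [0, -6] and rank(T) ≤ 1.
Equivalently every frontal slice T[:,:,k] is c[k] times the rank-1 matrix [1, 0] (x) [2, -1]. So T has rank 1 (it is nonzero).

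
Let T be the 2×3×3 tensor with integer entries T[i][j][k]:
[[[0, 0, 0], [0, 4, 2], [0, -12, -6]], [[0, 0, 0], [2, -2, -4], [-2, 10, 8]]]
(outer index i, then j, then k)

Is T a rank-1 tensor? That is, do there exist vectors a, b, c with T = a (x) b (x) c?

No

The mode-3 unfolding of T (rows indexed by k, columns by (i,j) = (0,0), (0,1), (0,2), (1,0), (1,1), (1,2)) is [[0, 0, 0, 0, 2, -2], [0, 4, -12, 0, -2, 10], [0, 2, -6, 0, -4, 8]].
There the 2×2 minor on rows k ∈ {0, 1}, columns (i,j) ∈ {(0,1), (1,1)} is det [[0, 2], [4, -2]] = -8 ≠ 0, so this unfolding has rank ≥ 2; CP rank is at least every unfolding rank, so rank(T) ≥ 2.
In particular rank(T) ≥ 2 > 1, so T is not rank-1.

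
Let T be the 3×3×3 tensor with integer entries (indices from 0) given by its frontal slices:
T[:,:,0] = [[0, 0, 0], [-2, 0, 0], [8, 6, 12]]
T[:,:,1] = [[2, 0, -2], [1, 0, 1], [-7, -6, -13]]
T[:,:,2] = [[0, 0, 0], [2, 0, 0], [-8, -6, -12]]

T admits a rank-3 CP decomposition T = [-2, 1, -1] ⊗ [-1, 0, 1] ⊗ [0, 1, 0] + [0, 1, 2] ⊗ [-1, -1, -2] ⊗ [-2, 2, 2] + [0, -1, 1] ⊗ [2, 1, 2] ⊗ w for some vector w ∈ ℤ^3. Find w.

w = [2, -2, -2]

Subtract the known terms from T to get the rank-1 residual R = [0, -1, 1] ⊗ [2, 1, 2] ⊗ w, so R[i,j,k] = a[i]·b[j]·w[k]. Pick indices with nonzero a[1]·b[0] = (-1)·(2) = -2. Only the fibre through (1,0,·) is needed: R[1,0,:] = T[1,0,:] − Σₗ aₗ[1]bₗ[0]cₗ = [-2, 1, 2] − (1)·(-1)·[0, 1, 0] − (1)·(-1)·[-2, 2, 2] = [-4, 4, 4]. Then w[k] = R[1,0,k] / -2 for each k, giving w = [-4, 4, 4] / -2 = [2, -2, -2].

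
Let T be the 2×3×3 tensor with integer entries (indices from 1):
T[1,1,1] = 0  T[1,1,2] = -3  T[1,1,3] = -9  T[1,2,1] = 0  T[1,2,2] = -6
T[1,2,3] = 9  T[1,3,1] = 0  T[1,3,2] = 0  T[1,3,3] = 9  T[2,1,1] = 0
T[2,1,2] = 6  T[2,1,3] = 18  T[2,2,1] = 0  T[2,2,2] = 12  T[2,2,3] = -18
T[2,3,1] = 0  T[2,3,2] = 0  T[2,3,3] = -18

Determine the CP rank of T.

2

Lower bound: the mode-2 unfolding of T (rows indexed by j, columns by (i,k) = (1,1), (1,2), (1,3), (2,1), (2,2), (2,3)) is [[0, -3, -9, 0, 6, 18], [0, -6, 9, 0, 12, -18], [0, 0, 9, 0, 0, -18]].
There the 2×2 minor on rows j ∈ {1, 2}, columns (i,k) ∈ {(1,2), (1,3)} is det [[-3, -9], [-6, 9]] = -81 ≠ 0, so this unfolding has rank ≥ 2; CP rank is at least every unfolding rank, so rank(T) ≥ 2. (Unfolding ranks only ever bound the CP rank from below — rank(T) can be strictly larger than all of them — so the matching upper bound has to come from an explicit 2-term decomposition.)
Upper bound — finding two terms. Every mode-1 slice of T is a multiple of one matrix: T[i,:,:] = a[i]·M with a = (1, -2) and M = [[0, -3, -9], [0, -6, 9], [0, 0, 9]] (rows indexed by j, columns by k). So it suffices to write M as a sum of two rank-1 matrices.
The rows of M satisfy (row 2) = 2·(row 1) + 3·(row 3), so splitting by rows, M = (1, 2, 0)(0, -3, -9)ᵀ + (0, 3, 1)(0, 0, 9)ᵀ.
Hence T = (1, -2) ⊗ (1, 2, 0) ⊗ (0, -3, -9) + (1, -2) ⊗ (0, 3, 1) ⊗ (0, 0, 9), so rank(T) ≤ 2.
These bounds meet, so rank(T) = 2.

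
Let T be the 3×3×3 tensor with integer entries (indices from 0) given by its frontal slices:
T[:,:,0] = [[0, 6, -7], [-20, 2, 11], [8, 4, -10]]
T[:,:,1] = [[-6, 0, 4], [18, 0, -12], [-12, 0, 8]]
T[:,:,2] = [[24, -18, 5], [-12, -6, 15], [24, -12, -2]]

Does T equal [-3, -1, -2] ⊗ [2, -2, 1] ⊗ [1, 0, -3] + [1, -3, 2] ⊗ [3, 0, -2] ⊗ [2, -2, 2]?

Reconstruct entrywise from the claimed factors. For example, T[1,1,1] = 0 and Σₗ aₗ[1]bₗ[1]cₗ[1] = (-1)·(-2)·(0) + (-3)·(0)·(-2) = 0; checking all 27 entries, every one matches. The claim holds.

Yes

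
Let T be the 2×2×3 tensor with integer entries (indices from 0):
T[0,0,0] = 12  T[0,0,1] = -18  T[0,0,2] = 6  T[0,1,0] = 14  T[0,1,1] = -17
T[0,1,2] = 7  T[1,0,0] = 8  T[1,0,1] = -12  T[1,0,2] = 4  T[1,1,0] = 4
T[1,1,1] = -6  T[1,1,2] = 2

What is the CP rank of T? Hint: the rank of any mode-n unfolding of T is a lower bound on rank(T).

Lower bound: the mode-2 unfolding of T (rows indexed by j, columns by (i,k) = (0,0), (0,1), (0,2), (1,0), (1,1), (1,2)) is [[12, -18, 6, 8, -12, 4], [14, -17, 7, 4, -6, 2]].
There the 2×2 minor on rows j ∈ {0, 1}, columns (i,k) ∈ {(0,0), (0,1)} is det [[12, -18], [14, -17]] = 48 ≠ 0, so this unfolding has rank ≥ 2; CP rank is at least every unfolding rank, so rank(T) ≥ 2. (Flattening ranks never certify an upper bound on CP rank; for that we must actually write T with 2 rank-1 terms.)
Upper bound — finding two terms. Write S_k = T[:,:,k] for the frontal slices: S₀ = [[12, 14], [8, 4]], S₁ = [[-18, -17], [-12, -6]], S₂ = [[6, 7], [4, 2]].
If T = a₁ ∘ b₁ ∘ c₁ + a₂ ∘ b₂ ∘ c₂ then each S_k = c₁[k]·a₁b₁ᵀ + c₂[k]·a₂b₂ᵀ. S₀ and S₁ are linearly independent, so a₁b₁ᵀ and a₂b₂ᵀ must span the same plane of matrices: they are the rank-1 matrices of the form x·S₀ + y·S₁.
det(x·S₀ + y·S₁) is −64·x² + 160·xy − 96·y² = (-32)·(2·x − 3·y)(x − y), vanishing at (x:y) = (3:2) and (1:1).
M₁ = 3·S₀ + 2·S₁ = [[0, 8], [0, 0]] = 8·(1, 0)(0, 1)ᵀ and M₂ = S₀ + S₁ = [[-6, -3], [-4, -2]] = −(3, 2)(2, 1)ᵀ, so take a₁ = (1, 0), b₁ = (0, 1), a₂ = (3, 2), b₂ = (2, 1).
Each slice is an integer combination of E₁ = a₁b₁ᵀ and E₂ = a₂b₂ᵀ: S₀ = 8·E₁ + 2·E₂, S₁ = −8·E₁ − 3·E₂, S₂ = 4·E₁ + E₂; reading off coefficients, c₁ = (8, -8, 4) and c₂ = (2, -3, 1).
Hence T = (1, 0) ∘ (0, 1) ∘ (8, -8, 4) + (3, 2) ∘ (2, 1) ∘ (2, -3, 1), so rank(T) ≤ 2.
These bounds meet, so rank(T) = 2.

2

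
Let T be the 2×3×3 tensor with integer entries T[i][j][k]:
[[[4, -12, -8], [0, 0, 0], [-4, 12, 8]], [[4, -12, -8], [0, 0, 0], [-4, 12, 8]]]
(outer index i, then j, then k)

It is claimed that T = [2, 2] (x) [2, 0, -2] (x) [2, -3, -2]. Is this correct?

No

Reconstruct entry (0,0,0) from the claimed factors: Σₗ aₗ[0]bₗ[0]cₗ[0] = (2)·(2)·(2) = 8, but T[0,0,0] = 4. The claim is false.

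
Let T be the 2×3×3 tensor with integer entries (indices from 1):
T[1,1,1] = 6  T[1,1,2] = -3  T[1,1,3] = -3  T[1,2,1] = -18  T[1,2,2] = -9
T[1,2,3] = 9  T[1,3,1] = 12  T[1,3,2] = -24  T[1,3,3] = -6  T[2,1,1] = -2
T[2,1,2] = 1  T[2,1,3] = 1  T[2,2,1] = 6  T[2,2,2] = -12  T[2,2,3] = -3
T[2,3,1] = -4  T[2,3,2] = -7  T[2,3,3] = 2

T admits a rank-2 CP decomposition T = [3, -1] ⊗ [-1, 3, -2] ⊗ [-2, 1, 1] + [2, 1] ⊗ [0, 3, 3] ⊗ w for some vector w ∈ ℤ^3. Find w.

Subtract the known terms from T to get the rank-1 residual R = [2, 1] ⊗ [0, 3, 3] ⊗ w, so R[i,j,k] = a[i]·b[j]·w[k]. Pick indices with nonzero a[1]·b[2] = (2)·(3) = 6. Only the fibre through (1,2,·) is needed: R[1,2,:] = T[1,2,:] − Σₗ aₗ[1]bₗ[2]cₗ = [-18, -9, 9] − (3)·(3)·[-2, 1, 1] = [0, -18, 0]. Then w[k] = R[1,2,k] / 6 for each k, giving w = [0, -18, 0] / 6 = [0, -3, 0].

w = [0, -3, 0]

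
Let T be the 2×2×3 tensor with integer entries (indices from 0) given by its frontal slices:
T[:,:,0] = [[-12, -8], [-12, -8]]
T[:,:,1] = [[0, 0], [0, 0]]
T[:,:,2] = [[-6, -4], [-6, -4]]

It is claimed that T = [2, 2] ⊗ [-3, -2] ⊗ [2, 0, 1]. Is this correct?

Yes

Reconstruct entrywise from the claimed factors. For example, T[0,0,0] = -12 and Σₗ aₗ[0]bₗ[0]cₗ[0] = (2)·(-3)·(2) = -12; checking all 12 entries, every one matches. The claim holds.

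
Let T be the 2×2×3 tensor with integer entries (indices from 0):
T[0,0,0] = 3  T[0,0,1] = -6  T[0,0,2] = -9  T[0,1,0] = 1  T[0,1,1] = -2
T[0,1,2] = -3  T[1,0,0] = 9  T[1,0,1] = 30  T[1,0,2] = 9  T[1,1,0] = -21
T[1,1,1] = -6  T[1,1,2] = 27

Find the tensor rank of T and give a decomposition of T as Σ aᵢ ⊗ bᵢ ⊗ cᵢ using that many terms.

Lower bound: the mode-3 unfolding of T (rows indexed by k, columns by (i,j) = (0,0), (0,1), (1,0), (1,1)) is [[3, 1, 9, -21], [-6, -2, 30, -6], [-9, -3, 9, 27]].
There the 2×2 minor on rows k ∈ {0, 1}, columns (i,j) ∈ {(0,0), (1,0)} is det [[3, 9], [-6, 30]] = 144 ≠ 0, so this unfolding has rank ≥ 2; CP rank is at least every unfolding rank, so rank(T) ≥ 2. (This is only a lower bound: in general the CP rank may exceed every unfolding rank, so we still need to exhibit 2 rank-1 terms summing to T.)
Upper bound — finding two terms. Write S_k = T[:,:,k] for the frontal slices: S₀ = [[3, 1], [9, -21]], S₁ = [[-6, -2], [30, -6]], S₂ = [[-9, -3], [9, 27]].
If T = a₁ ⊗ b₁ ⊗ c₁ + a₂ ⊗ b₂ ⊗ c₂ then each S_k = c₁[k]·a₁b₁ᵀ + c₂[k]·a₂b₂ᵀ. S₀ and S₁ are linearly independent, so a₁b₁ᵀ and a₂b₂ᵀ must span the same plane of matrices: they are the rank-1 matrices of the form x·S₀ + y·S₁.
det(x·S₀ + y·S₁) is −72·x² + 96·xy + 96·y² = (-24)·(x − 2·y)(3·x + 2·y), vanishing at (x:y) = (2:1) and (2:-3).
M₁ = 2·S₀ + S₁ = [[0, 0], [48, -48]] = 48·[0, 1][1, -1]ᵀ and M₂ = 2·S₀ − 3·S₁ = [[24, 8], [-72, -24]] = 8·[1, -3][3, 1]ᵀ, so take a₁ = [0, 1], b₁ = [1, -1], a₂ = [1, -3], b₂ = [3, 1].
Each slice is an integer combination of E₁ = a₁b₁ᵀ and E₂ = a₂b₂ᵀ: S₀ = 18·E₁ + E₂, S₁ = 12·E₁ − 2·E₂, S₂ = −18·E₁ − 3·E₂; reading off coefficients, c₁ = [18, 12, -18] and c₂ = [1, -2, -3].
Hence T = [0, 1] ⊗ [1, -1] ⊗ [18, 12, -18] + [1, -3] ⊗ [3, 1] ⊗ [1, -2, -3], so rank(T) ≤ 2.
These bounds meet, so rank(T) = 2.

rank(T) = 2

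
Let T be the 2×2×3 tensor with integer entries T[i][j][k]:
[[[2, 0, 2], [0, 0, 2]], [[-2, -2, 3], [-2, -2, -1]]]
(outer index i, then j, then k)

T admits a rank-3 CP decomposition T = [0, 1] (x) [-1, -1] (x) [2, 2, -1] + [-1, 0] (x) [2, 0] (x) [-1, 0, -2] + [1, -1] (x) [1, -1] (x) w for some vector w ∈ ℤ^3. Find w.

w = [0, 0, -2]

Subtract the known terms from T to get the rank-1 residual R = [1, -1] (x) [1, -1] (x) w, so R[i,j,k] = a[i]·b[j]·w[k]. Pick indices with nonzero a[0]·b[0] = (1)·(1) = 1. Only the fibre through (0,0,·) is needed: R[0,0,:] = T[0,0,:] − Σₗ aₗ[0]bₗ[0]cₗ = [2, 0, 2] − (0)·(-1)·[2, 2, -1] − (-1)·(2)·[-1, 0, -2] = [0, 0, -2]. Then w[k] = R[0,0,k] / 1 for each k, giving w = [0, 0, -2] / 1 = [0, 0, -2].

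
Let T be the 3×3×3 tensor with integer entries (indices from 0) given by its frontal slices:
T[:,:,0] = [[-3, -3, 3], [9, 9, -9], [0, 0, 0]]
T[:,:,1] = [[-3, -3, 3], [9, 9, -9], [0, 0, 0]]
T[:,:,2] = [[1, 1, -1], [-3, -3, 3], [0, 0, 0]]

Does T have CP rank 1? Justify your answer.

Yes

If T = a ⊗ b ⊗ c then every fibre of T is a multiple of the corresponding factor, so read the factors off the fibres through the nonzero entry T[0,0,0] = -3.
The mode-1 fibre T[:,0,0] = [-3, 9, 0] gives a = [1, -3, 0] (primitive direction); the mode-2 fibre T[0,:,0] = [-3, -3, 3] gives b = [1, 1, -1]; then c[k] = T[0,0,k] / (a[0]·b[0]) = [-3, -3, 1] / 1 = [-3, -3, 1].
Expanding [1, -3, 0] ⊗ [1, 1, -1] ⊗ [-3, -3, 1] reproduces all 27 entries of T, so T = [1, -3, 0] ⊗ [1, 1, -1] ⊗ [-3, -3, 1] and rank(T) ≤ 1.
Equivalently every frontal slice T[:,:,k] is c[k] times the rank-1 matrix [1, -3, 0] ⊗ [1, 1, -1]. So T has rank 1 (it is nonzero).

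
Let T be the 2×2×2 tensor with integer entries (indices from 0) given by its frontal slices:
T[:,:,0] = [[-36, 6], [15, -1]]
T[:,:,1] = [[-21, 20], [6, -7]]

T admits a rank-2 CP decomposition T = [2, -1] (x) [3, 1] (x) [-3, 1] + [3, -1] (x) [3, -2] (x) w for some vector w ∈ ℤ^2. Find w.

w = [-2, -3]

Subtract the known terms from T to get the rank-1 residual R = [3, -1] (x) [3, -2] (x) w, so R[i,j,k] = a[i]·b[j]·w[k]. Pick indices with nonzero a[0]·b[0] = (3)·(3) = 9. Only the fibre through (0,0,·) is needed: R[0,0,:] = T[0,0,:] − Σₗ aₗ[0]bₗ[0]cₗ = [-36, -21] − (2)·(3)·[-3, 1] = [-18, -27]. Then w[k] = R[0,0,k] / 9 for each k, giving w = [-18, -27] / 9 = [-2, -3].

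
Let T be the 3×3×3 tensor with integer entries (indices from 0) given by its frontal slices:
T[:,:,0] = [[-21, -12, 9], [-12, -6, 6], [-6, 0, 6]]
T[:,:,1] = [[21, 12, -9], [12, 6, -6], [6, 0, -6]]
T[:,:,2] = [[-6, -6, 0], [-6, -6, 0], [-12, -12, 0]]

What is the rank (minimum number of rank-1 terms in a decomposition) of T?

2

Lower bound: in the mode-2 unfolding of T (rows indexed by j, columns by (i,k)) the 2×2 minor on rows j ∈ {0, 1}, columns (i,k) ∈ {(0,0), (0,2)} is det [[-21, -6], [-12, -6]] = 54 ≠ 0, so that unfolding has rank ≥ 2 and hence rank(T) ≥ 2 (CP rank is at least every unfolding rank, though it can be larger).
Upper bound: with S_k = T[:,:,k], the two rank-1 terms a₁b₁ᵀ, a₂b₂ᵀ are the rank-1 members of the pencil x·S₀ + y·S₂.
The 2×2 minor of x·S₀ + y·S₂ on rows {0,1}, columns {0,1} is −18·x² + 18·xy = (-18)·(x − y)(x), vanishing at (x:y) = (1:1) and (0:1).
M₁ = S₀ + S₂ = [[-27, -18, 9], [-18, -12, 6], [-18, -12, 6]] = (-3)·(3, 2, 2)(3, 2, -1)ᵀ and M₂ = S₂ = [[-6, -6, 0], [-6, -6, 0], [-12, -12, 0]] = (-6)·(1, 1, 2)(1, 1, 0)ᵀ, so take a₁ = (3, 2, 2), b₁ = (3, 2, -1), a₂ = (1, 1, 2), b₂ = (1, 1, 0).
Each slice is an integer combination of E₁ = a₁b₁ᵀ and E₂ = a₂b₂ᵀ: S₀ = −3·E₁ + 6·E₂, S₁ = 3·E₁ − 6·E₂, S₂ = −6·E₂; reading off coefficients, c₁ = (-3, 3, 0) and c₂ = (6, -6, -6).
Hence T = (3, 2, 2) ⊗ (3, 2, -1) ⊗ (-3, 3, 0) + (1, 1, 2) ⊗ (1, 1, 0) ⊗ (6, -6, -6), so rank(T) ≤ 2.
These bounds meet, so rank(T) = 2.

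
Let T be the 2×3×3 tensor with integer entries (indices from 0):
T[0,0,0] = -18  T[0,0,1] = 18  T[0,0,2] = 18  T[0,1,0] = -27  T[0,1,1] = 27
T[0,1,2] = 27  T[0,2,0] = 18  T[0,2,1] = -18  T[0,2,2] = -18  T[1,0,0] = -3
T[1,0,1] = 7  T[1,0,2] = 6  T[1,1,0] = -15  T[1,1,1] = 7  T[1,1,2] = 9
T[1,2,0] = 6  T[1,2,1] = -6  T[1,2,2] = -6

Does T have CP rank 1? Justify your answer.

The mode-1 unfolding of T (rows indexed by i, columns by (j,k) = (0,0), (0,1), (0,2), (1,0), (1,1), (1,2), (2,0), (2,1), (2,2)) is [[-18, 18, 18, -27, 27, 27, 18, -18, -18], [-3, 7, 6, -15, 7, 9, 6, -6, -6]].
There the 2×2 minor on rows i ∈ {0, 1}, columns (j,k) ∈ {(0,0), (0,1)} is det [[-18, 18], [-3, 7]] = -72 ≠ 0, so this unfolding has rank ≥ 2; CP rank is at least every unfolding rank, so rank(T) ≥ 2.
In particular rank(T) ≥ 2 > 1, so T is not rank-1.

No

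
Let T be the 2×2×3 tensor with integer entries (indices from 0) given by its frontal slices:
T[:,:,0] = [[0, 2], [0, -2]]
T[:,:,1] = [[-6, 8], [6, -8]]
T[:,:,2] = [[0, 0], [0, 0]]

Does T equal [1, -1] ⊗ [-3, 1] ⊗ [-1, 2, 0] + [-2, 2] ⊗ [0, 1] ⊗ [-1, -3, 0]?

Reconstruct entry (0,0,0) from the claimed factors: Σₗ aₗ[0]bₗ[0]cₗ[0] = (1)·(-3)·(-1) + (-2)·(0)·(-1) = 3, but T[0,0,0] = 0. The claim is false.

No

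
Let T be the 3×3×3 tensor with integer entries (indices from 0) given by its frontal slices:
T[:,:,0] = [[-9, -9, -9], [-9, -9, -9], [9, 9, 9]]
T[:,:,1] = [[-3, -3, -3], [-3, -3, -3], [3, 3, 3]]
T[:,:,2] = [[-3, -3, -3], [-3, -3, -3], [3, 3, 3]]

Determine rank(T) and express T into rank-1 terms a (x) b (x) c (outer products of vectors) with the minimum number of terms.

Lower bound: T ≠ 0 (e.g. T[0,0,0] = -9), so rank(T) ≥ 1.
Upper bound: if T = a (x) b (x) c then every fibre of T is a multiple of the corresponding factor, so read the factors off the fibres through the nonzero entry T[0,0,0] = -9.
The mode-1 fibre T[:,0,0] = [-9, -9, 9] gives a = [1, 1, -1] (primitive direction); the mode-2 fibre T[0,:,0] = [-9, -9, -9] gives b = [1, 1, 1]; then c[k] = T[0,0,k] / (a[0]·b[0]) = [-9, -3, -3] / 1 = [-9, -3, -3].
Expanding [1, 1, -1] (x) [1, 1, 1] (x) [-9, -3, -3] reproduces all 27 entries of T, so T = [1, 1, -1] (x) [1, 1, 1] (x) [-9, -3, -3] and rank(T) ≤ 1.
These bounds meet, so rank(T) = 1.

rank(T) = 1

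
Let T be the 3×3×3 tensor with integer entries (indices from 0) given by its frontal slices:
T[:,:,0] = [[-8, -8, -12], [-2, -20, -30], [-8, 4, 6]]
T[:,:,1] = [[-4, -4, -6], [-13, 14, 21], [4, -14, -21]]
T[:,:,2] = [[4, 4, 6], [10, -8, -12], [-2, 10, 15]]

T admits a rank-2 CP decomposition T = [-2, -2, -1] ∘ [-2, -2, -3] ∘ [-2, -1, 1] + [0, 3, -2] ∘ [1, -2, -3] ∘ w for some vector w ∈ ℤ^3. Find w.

Subtract the known terms from T to get the rank-1 residual R = [0, 3, -2] ∘ [1, -2, -3] ∘ w, so R[i,j,k] = a[i]·b[j]·w[k]. Pick indices with nonzero a[1]·b[0] = (3)·(1) = 3. Only the fibre through (1,0,·) is needed: R[1,0,:] = T[1,0,:] − Σₗ aₗ[1]bₗ[0]cₗ = [-2, -13, 10] − (-2)·(-2)·[-2, -1, 1] = [6, -9, 6]. Then w[k] = R[1,0,k] / 3 for each k, giving w = [6, -9, 6] / 3 = [2, -3, 2].

w = [2, -3, 2]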